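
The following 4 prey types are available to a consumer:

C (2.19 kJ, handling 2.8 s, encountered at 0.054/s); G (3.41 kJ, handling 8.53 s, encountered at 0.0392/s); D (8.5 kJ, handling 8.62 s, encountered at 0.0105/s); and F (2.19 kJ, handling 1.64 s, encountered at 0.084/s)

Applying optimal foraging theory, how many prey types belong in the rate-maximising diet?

4

E/h in descending order: F 1.34, D 0.986, C 0.782, G 0.4 kJ/s. The optimal diet is the largest prefix of this list for which every included type satisfies E_i/h_i > R on the types above it.
Rate on top 1: 0.1617. D: 0.986 > 0.1617 → include.
Rate on top 2: 0.2224. C: 0.782 > 0.2224 → include.
Rate on top 3: 0.2838. G: 0.4 > 0.2838 → include.
Optimal diet: F, D, C, G — 4 of 4 types.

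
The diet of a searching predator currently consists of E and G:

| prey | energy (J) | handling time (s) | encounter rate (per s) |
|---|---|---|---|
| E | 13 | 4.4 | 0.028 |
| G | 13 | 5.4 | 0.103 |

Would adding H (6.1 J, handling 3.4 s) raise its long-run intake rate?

Intake rate on the current diet: R = (0.028×13 + 0.103×13) / (1 + 0.028×4.4 + 0.103×5.4) = 1.703/1.679 = 1.014 J/s.
Profitability of H: 6.1/3.4 = 1.794 J/s.
Since 1.794 > R, including H increases the long-run rate.

Yes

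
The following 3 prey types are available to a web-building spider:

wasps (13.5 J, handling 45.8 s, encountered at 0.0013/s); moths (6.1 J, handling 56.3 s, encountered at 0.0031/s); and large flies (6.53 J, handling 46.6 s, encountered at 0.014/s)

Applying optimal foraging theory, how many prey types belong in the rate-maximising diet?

3

E/h in descending order: wasps 0.295, large flies 0.14, moths 0.108 J/s. The optimal diet is the largest prefix of this list for which every included type satisfies E_i/h_i > R on the types above it.
Rate on top 1: 0.01656. large flies: 0.14 > 0.01656 → include.
Rate on top 2: 0.06365. moths: 0.108 > 0.06365 → include.
Optimal diet: wasps, large flies, moths — 3 of 3 types.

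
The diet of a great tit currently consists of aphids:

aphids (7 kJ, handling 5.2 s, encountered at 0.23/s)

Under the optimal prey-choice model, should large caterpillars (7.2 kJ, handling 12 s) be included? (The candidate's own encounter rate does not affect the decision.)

No

Intake rate on the current diet: R = (0.23×7) / (1 + 0.23×5.2) = 1.61/2.196 = 0.7332 kJ/s.
large caterpillars: E/h = 7.2/12 = 0.6 kJ/s.
0.6 < 0.7332, so adding large caterpillars would lower the average — exclude it.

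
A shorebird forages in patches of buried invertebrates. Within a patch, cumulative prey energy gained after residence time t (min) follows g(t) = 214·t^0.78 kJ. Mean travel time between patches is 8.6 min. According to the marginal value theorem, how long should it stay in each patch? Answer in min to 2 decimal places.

30.49 min

Maximise g(t)/(T+t): set derivative to zero → g'(t)(T+t) = g(t).
g'(t) = 0.78·214·t^-0.22. Setting 0.78·214·t^-0.22 = 214·t^0.78/(8.6+t) gives 0.78(8.6+t) = t, so 0.22·t = 0.78×8.6.
t* = 0.78×8.6/0.22 = 30.49 min.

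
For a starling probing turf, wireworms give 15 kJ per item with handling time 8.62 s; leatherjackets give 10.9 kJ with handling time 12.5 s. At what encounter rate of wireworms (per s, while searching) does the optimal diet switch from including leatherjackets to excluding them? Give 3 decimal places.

The zero-one rule: include leatherjackets iff E₂/h₂ > λE₁/(1+λh₁). Equality gives the switch point.
λE₁h₂ = E₂ + λE₂h₁ ⇒ λ = E₂/(E₁h₂ − E₂h₁) = 10.9/(187.5 − 93.96) = 0.1165 per s.

0.117 per s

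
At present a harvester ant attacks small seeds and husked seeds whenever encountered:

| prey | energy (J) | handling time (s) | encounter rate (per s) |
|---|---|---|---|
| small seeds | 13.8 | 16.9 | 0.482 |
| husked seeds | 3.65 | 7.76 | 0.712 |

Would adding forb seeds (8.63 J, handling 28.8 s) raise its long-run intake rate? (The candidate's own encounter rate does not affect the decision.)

Current rate: (0.482×13.8 + 0.712×3.65)/(1 + 0.482×16.9 + 0.712×7.76) = 0.6305 J/s.
Profitability of forb seeds: 8.63/28.8 = 0.2997 J/s.
0.2997 < 0.6305, so adding forb seeds would lower the average — exclude it.

No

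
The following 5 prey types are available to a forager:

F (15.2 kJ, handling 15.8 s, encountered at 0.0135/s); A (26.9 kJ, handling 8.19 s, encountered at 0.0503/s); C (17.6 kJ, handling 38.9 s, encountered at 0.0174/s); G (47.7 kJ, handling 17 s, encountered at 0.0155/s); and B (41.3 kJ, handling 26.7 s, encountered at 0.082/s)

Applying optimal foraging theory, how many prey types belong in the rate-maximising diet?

E/h in descending order: A 3.28, G 2.81, B 1.55, F 0.962, C 0.452 kJ/s. The optimal diet is the largest prefix of this list for which every included type satisfies E_i/h_i > R on the types above it.
Rate on top 1: 0.9583. G: 2.81 > 0.9583 → include.
Rate on top 2: 1.249. B: 1.55 > 1.249 → include.
Rate on top 3: 1.418. F: 0.962 < 1.418 → exclude; stop.
Optimal diet: A, G, B — 3 of 5 types.

3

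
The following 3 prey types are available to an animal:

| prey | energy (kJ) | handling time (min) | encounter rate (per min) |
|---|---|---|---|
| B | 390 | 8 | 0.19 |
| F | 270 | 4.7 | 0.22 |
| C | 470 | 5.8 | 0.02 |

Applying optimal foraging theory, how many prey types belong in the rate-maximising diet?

Rank by E/h (kJ/min): C 81, F 57.4, B 48.8. Include each in turn until the next type's E/h falls below the running intake rate.
Rate on top 1: 8.423. F: 57.4 > 8.423 → include.
Rate on top 2: 32. B: 48.8 > 32 → include.
Optimal diet: C, F, B — 3 of 3 types.

3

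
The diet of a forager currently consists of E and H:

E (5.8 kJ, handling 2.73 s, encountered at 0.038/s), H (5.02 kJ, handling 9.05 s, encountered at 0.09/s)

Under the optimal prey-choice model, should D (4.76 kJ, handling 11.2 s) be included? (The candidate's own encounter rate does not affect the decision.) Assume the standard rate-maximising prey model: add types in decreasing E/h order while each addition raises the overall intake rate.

Yes

Intake rate on the current diet: R = (0.038×5.8 + 0.09×5.02) / (1 + 0.038×2.73 + 0.09×9.05) = 0.6722/1.918 = 0.3504 kJ/s.
D: E/h = 4.76/11.2 = 0.425 kJ/s.
0.425 > 0.3504, so adding D raises the average — include it.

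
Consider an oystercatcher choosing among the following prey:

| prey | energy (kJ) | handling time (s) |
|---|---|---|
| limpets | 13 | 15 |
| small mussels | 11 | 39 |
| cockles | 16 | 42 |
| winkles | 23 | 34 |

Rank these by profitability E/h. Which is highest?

limpets

In descending order of E/h:
limpets: 13/15 = 0.867 kJ/s
winkles: 23/34 = 0.676 kJ/s
cockles: 16/42 = 0.381 kJ/s
small mussels: 11/39 = 0.282 kJ/s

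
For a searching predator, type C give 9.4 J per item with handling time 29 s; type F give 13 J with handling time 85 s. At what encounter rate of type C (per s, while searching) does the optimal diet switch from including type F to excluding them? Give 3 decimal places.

At the threshold, the rate on type C alone equals the profitability of type F: λ·9.4/(1 + λ·29) = 13/85 = 0.1529.
Rearranging, λ(9.4 − 0.1529×29) = 0.1529, so λ = 0.1529/4.965 = 0.03081 per s.

0.031 per s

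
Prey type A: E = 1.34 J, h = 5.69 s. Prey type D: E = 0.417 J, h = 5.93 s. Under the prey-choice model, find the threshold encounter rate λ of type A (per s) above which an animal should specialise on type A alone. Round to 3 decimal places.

0.075 per s

Drop type D once their profitability E₂/h₂ falls below the rate achievable on type A alone: E₂/h₂ = λE₁/(1 + λh₁).
Solve for λ: λE₁h₂ = E₂(1 + λh₁) → λ(E₁h₂ − E₂h₁) = E₂ → λ = E₂/(E₁h₂ − E₂h₁).
λ = 0.417/(1.34×5.93 − 0.417×5.69) = 0.417/5.573 = 0.07482 per s.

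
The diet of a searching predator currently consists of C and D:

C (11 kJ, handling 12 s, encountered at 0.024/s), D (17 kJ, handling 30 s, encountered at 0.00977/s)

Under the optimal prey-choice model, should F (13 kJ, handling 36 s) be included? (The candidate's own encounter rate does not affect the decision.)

Intake rate on the current diet: R = (0.024×11 + 0.00977×17) / (1 + 0.024×12 + 0.00977×30) = 0.4301/1.581 = 0.272 kJ/s.
Profitability of F: 13/36 = 0.3611 kJ/s.
Since 0.3611 > R, including F increases the long-run rate.

Yes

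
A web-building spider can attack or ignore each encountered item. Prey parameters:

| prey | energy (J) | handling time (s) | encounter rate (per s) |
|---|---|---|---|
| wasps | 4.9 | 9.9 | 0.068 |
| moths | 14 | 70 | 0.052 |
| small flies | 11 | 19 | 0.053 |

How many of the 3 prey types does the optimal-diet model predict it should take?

E/h in descending order: small flies 0.579, wasps 0.495, moths 0.2 J/s. The optimal diet is the largest prefix of this list for which every included type satisfies E_i/h_i > R on the types above it.
Rate on top 1: 0.2905. wasps: 0.495 > 0.2905 → include.
Rate on top 2: 0.3418. moths: 0.2 < 0.3418 → exclude; stop.
Optimal diet: small flies, wasps — 2 of 3 types.

2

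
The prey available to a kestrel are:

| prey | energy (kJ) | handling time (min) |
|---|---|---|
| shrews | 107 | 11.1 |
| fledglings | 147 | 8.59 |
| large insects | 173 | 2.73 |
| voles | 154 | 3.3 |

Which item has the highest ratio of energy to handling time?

In descending order of E/h:
large insects: 173/2.73 = 63.4 kJ/min
voles: 154/3.3 = 46.7 kJ/min
fledglings: 147/8.59 = 17.1 kJ/min
shrews: 107/11.1 = 9.64 kJ/min

large insects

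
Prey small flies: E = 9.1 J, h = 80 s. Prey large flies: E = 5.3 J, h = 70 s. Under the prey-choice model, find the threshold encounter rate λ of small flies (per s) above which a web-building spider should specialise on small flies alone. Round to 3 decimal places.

0.025 per s

At the threshold, the rate on small flies alone equals the profitability of large flies: λ·9.1/(1 + λ·80) = 5.3/70 = 0.07571.
Rearranging, λ(9.1 − 0.07571×80) = 0.07571, so λ = 0.07571/3.043 = 0.02488 per s.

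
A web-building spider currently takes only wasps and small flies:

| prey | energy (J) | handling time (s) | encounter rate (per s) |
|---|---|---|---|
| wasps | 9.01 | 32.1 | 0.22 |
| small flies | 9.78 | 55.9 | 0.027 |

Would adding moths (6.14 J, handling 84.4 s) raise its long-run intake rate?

Current rate: (0.22×9.01 + 0.027×9.78)/(1 + 0.22×32.1 + 0.027×55.9) = 0.2347 J/s.
Profitability of moths: 6.14/84.4 = 0.07275 J/s.
Since 0.07275 < R, time spent handling moths is better spent searching.

No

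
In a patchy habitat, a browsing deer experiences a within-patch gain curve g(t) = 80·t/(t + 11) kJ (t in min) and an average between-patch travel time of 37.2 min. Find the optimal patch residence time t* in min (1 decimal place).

20.2 min

Optimal t* satisfies g'(t*) = g(t*)/(T + t*).
g'(t) = 80·11/(t + 11)². Setting 80·11/(t+11)² = 80t/[(t+11)(37.2+t)] gives 11(37.2+t) = t(t+11), so t² = 11×37.2 = 409.2.
t* = √409.2 = 20.23 min.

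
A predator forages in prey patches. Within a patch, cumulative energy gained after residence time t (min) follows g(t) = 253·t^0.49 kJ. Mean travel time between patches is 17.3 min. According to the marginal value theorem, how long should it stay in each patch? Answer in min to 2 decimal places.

16.62 min

Maximise g(t)/(T+t): set derivative to zero → g'(t)(T+t) = g(t).
g'(t) = 0.49·253·t^-0.51. Setting 0.49·253·t^-0.51 = 253·t^0.49/(17.3+t) gives 0.49(17.3+t) = t, so 0.51·t = 0.49×17.3.
t* = 0.49×17.3/0.51 = 16.62 min.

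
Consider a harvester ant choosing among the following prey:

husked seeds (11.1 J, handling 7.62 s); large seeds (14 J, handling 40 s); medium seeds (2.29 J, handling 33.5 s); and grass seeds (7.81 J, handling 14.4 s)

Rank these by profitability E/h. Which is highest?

husked seeds

Profitability E/h (J/s): husked seeds = 11.1/7.62 = 1.46, large seeds = 14/40 = 0.35, medium seeds = 2.29/33.5 = 0.0684, grass seeds = 7.81/14.4 = 0.542.
Ranked: husked seeds > grass seeds > large seeds > medium seeds.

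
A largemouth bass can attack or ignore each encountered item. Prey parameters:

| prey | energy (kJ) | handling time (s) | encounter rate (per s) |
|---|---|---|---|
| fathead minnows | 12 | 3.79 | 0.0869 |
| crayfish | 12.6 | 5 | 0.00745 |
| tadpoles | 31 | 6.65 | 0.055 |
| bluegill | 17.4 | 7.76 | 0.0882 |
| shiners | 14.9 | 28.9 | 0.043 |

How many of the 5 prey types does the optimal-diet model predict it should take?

E/h in descending order: tadpoles 4.66, fathead minnows 3.17, crayfish 2.52, bluegill 2.24, shiners 0.516 kJ/s. The optimal diet is the largest prefix of this list for which every included type satisfies E_i/h_i > R on the types above it.
Rate on top 1: 1.248. fathead minnows: 3.17 > 1.248 → include.
Rate on top 2: 1.621. crayfish: 2.52 > 1.621 → include.
Rate on top 3: 1.64. bluegill: 2.24 > 1.64 → include.
Rate on top 4: 1.811. shiners: 0.516 < 1.811 → exclude; stop.
Optimal diet: tadpoles, fathead minnows, crayfish, bluegill — 4 of 5 types.

4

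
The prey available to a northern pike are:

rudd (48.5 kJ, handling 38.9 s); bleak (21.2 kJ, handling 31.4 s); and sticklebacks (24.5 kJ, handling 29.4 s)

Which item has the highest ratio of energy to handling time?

rudd

In descending order of E/h:
rudd: 48.5/38.9 = 1.25 kJ/s
sticklebacks: 24.5/29.4 = 0.833 kJ/s
bleak: 21.2/31.4 = 0.675 kJ/s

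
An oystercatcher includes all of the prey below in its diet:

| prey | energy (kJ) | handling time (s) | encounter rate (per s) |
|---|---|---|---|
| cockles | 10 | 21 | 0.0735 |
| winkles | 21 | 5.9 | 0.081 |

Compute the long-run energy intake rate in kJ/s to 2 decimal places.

0.81 kJ/s

R = Σλ_iE_i / (1 + Σλ_ih_i)
Numerator: 0.0735×10 + 0.081×21 = 2.436
Denominator: 1 + 0.0735×21 + 0.081×5.9 = 3.021
R = 2.436/3.021 = 0.8062 kJ/s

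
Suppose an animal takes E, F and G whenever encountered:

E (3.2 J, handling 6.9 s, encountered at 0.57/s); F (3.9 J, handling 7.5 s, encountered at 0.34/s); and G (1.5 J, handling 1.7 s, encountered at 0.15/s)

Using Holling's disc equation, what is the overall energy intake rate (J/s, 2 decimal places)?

R = (0.57×3.2 + 0.34×3.9 + 0.15×1.5) / (1 + 0.57×6.9 + 0.34×7.5 + 0.15×1.7) = 3.375/7.738 = 0.4362 J/s.

0.44 J/s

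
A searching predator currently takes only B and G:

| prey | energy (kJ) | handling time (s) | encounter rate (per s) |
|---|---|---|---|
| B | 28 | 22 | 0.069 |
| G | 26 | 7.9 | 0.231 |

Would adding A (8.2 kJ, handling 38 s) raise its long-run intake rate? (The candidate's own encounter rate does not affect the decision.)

Current rate: (0.069×28 + 0.231×26)/(1 + 0.069×22 + 0.231×7.9) = 1.828 kJ/s.
A: E/h = 8.2/38 = 0.2158 kJ/s.
0.2158 < 1.828, so adding A would lower the average — exclude it.

No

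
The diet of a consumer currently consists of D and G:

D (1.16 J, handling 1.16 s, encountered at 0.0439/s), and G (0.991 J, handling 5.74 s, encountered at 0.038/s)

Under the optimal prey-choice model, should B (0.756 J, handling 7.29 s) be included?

On D and G alone, R = ΣλE/(1+Σλh) = 0.08858/1.269 = 0.0698 J/s.
B: E/h = 0.756/7.29 = 0.1037 J/s.
Since 0.1037 > R, including B increases the long-run rate.

Yes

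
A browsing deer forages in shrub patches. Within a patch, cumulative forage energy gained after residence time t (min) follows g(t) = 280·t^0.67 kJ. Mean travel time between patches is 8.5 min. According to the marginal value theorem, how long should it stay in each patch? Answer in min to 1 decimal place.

Maximise g(t)/(T+t): set derivative to zero → g'(t)(T+t) = g(t).
g'(t) = 0.67·280·t^-0.33. Setting 0.67·280·t^-0.33 = 280·t^0.67/(8.5+t) gives 0.67(8.5+t) = t, so 0.33·t = 0.67×8.5.
t* = 0.67×8.5/0.33 = 17.26 min.

17.3 min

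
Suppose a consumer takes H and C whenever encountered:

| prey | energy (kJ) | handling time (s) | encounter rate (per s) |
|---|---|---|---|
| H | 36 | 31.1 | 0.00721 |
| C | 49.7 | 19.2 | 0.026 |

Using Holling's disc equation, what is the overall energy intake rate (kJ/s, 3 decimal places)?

Energy encountered per unit search time: 0.00721×36 + 0.026×49.7 = 1.552 kJ/s.
Handling time per unit search time: 0.00721×31.1 + 0.026×19.2 = 0.7234.
Rate = 1.552/(1 + 0.7234) = 0.9004 kJ/s.

0.900 kJ/s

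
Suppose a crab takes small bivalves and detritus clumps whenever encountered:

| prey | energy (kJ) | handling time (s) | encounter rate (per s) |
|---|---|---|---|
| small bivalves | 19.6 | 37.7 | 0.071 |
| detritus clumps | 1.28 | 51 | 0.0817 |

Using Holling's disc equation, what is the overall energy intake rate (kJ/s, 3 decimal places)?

Energy encountered per unit search time: 0.071×19.6 + 0.0817×1.28 = 1.496 kJ/s.
Handling time per unit search time: 0.071×37.7 + 0.0817×51 = 6.843.
Rate = 1.496/(1 + 6.843) = 0.1908 kJ/s.

0.191 kJ/s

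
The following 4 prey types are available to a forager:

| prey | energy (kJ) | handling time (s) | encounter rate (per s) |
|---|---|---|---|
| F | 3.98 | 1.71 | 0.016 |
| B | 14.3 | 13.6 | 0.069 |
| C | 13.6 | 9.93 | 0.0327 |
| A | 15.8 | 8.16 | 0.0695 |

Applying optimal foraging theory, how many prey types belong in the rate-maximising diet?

4

Profitabilities (E/h, kJ/s): F 2.33, A 1.94, C 1.37, B 1.05. Add prey in this order while the next type's profitability exceeds the intake rate on those already taken.
Rate on top 1: 0.06198. A: 1.94 > 0.06198 → include.
Rate on top 2: 0.7286. C: 1.37 > 0.7286 → include.
Rate on top 3: 0.8371. B: 1.05 > 0.8371 → include.
Optimal diet: F, A, C, B — 4 of 4 types.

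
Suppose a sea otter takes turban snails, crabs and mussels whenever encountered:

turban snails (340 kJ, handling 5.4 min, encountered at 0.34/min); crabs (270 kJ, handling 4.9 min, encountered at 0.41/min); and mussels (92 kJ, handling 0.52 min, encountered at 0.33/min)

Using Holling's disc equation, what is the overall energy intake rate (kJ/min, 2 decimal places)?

R = Σλ_iE_i / (1 + Σλ_ih_i)
Numerator: 0.34×340 + 0.41×270 + 0.33×92 = 256.7
Denominator: 1 + 0.34×5.4 + 0.41×4.9 + 0.33×0.52 = 5.017
R = 256.7/5.017 = 51.16 kJ/min

51.16 kJ/min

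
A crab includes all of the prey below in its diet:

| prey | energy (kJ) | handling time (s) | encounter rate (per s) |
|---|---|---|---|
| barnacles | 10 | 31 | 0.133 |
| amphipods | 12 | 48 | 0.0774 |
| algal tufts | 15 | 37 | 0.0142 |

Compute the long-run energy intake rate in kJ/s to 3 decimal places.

0.264 kJ/s

Energy encountered per unit search time: 0.133×10 + 0.0774×12 + 0.0142×15 = 2.472 kJ/s.
Handling time per unit search time: 0.133×31 + 0.0774×48 + 0.0142×37 = 8.364.
Rate = 2.472/(1 + 8.364) = 0.264 kJ/s.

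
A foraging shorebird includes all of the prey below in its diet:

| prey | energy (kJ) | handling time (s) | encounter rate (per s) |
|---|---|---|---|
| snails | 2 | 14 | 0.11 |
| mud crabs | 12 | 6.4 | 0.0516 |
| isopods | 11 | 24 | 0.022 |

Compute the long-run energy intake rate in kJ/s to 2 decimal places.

Energy encountered per unit search time: 0.11×2 + 0.0516×12 + 0.022×11 = 1.081 kJ/s.
Handling time per unit search time: 0.11×14 + 0.0516×6.4 + 0.022×24 = 2.398.
Rate = 1.081/(1 + 2.398) = 0.3182 kJ/s.

0.32 kJ/s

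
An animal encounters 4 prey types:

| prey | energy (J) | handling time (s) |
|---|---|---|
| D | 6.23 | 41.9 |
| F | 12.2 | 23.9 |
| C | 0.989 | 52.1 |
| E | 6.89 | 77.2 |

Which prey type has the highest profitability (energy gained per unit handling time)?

In descending order of E/h:
F: 12.2/23.9 = 0.51 J/s
D: 6.23/41.9 = 0.149 J/s
E: 6.89/77.2 = 0.0892 J/s
C: 0.989/52.1 = 0.019 J/s

F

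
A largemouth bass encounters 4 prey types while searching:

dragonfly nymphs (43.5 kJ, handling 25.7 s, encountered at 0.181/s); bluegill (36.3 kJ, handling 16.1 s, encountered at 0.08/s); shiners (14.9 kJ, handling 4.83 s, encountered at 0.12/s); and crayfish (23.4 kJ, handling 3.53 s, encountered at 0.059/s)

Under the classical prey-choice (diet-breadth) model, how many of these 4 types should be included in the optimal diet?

3

Rank by E/h (kJ/s): crayfish 6.63, shiners 3.08, bluegill 2.25, dragonfly nymphs 1.69. Include each in turn until the next type's E/h falls below the running intake rate.
Rate on top 1: 1.143. shiners: 3.08 > 1.143 → include.
Rate on top 2: 1.772. bluegill: 2.25 > 1.772 → include.
Rate on top 3: 1.974. dragonfly nymphs: 1.69 < 1.974 → exclude; stop.
Optimal diet: crayfish, shiners, bluegill — 3 of 4 types.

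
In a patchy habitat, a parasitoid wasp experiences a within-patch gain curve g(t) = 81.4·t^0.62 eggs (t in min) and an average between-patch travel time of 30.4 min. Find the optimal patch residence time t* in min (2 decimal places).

49.60 min

Maximise g(t)/(T+t): set derivative to zero → g'(t)(T+t) = g(t).
g'(t) = 0.62·81.4·t^-0.38. Setting 0.62·81.4·t^-0.38 = 81.4·t^0.62/(30.4+t) gives 0.62(30.4+t) = t, so 0.38·t = 0.62×30.4.
t* = 0.62×30.4/0.38 = 49.6 min.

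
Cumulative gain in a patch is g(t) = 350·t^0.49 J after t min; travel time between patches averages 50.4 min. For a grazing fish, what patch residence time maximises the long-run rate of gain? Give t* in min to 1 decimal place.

Maximise g(t)/(T+t): set derivative to zero → g'(t)(T+t) = g(t).
g'(t) = 0.49·350·t^-0.51. Setting 0.49·350·t^-0.51 = 350·t^0.49/(50.4+t) gives 0.49(50.4+t) = t, so 0.51·t = 0.49×50.4.
t* = 0.49×50.4/0.51 = 48.42 min.

48.4 min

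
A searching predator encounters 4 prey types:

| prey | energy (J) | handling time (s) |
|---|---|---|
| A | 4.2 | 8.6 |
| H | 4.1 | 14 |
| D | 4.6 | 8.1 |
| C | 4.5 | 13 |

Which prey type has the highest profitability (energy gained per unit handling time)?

D

In descending order of E/h:
D: 4.6/8.1 = 0.568 J/s
A: 4.2/8.6 = 0.488 J/s
C: 4.5/13 = 0.346 J/s
H: 4.1/14 = 0.293 J/s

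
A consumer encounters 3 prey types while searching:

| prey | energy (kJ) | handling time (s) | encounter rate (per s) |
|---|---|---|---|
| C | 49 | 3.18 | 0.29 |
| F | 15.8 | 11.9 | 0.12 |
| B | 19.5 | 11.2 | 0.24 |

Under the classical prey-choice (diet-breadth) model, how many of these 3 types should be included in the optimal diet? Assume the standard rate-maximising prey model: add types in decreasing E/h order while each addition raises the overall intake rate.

1

Profitabilities (E/h, kJ/s): C 15.4, B 1.74, F 1.33. Add prey in this order while the next type's profitability exceeds the intake rate on those already taken.
Rate on top 1: 7.393. B: 1.74 < 7.393 → exclude; stop.
Optimal diet: C — 1 of 3 types.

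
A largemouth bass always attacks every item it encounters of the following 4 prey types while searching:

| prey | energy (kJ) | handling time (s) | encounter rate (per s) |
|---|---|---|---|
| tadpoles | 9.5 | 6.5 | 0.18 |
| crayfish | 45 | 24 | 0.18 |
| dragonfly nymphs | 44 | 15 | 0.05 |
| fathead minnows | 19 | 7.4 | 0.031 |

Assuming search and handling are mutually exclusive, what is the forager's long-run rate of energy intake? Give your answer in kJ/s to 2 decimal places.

Energy encountered per unit search time: 0.18×9.5 + 0.18×45 + 0.05×44 + 0.031×19 = 12.6 kJ/s.
Handling time per unit search time: 0.18×6.5 + 0.18×24 + 0.05×15 + 0.031×7.4 = 6.469.
Rate = 12.6/(1 + 6.469) = 1.687 kJ/s.

1.69 kJ/s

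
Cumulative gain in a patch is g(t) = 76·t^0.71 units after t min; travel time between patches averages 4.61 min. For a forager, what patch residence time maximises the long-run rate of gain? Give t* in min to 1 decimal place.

11.3 min

Optimal t* satisfies g'(t*) = g(t*)/(T + t*).
g'(t) = 0.71·76·t^-0.29. Setting 0.71·76·t^-0.29 = 76·t^0.71/(4.61+t) gives 0.71(4.61+t) = t, so 0.29·t = 0.71×4.61.
t* = 0.71×4.61/0.29 = 11.29 min.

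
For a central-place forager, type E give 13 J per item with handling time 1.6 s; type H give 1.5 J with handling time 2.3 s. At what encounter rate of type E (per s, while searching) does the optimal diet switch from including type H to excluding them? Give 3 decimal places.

0.055 per s

Drop type H once their profitability E₂/h₂ falls below the rate achievable on type E alone: E₂/h₂ = λE₁/(1 + λh₁).
Solve for λ: λE₁h₂ = E₂(1 + λh₁) → λ(E₁h₂ − E₂h₁) = E₂ → λ = E₂/(E₁h₂ − E₂h₁).
λ = 1.5/(13×2.3 − 1.5×1.6) = 1.5/27.5 = 0.05455 per s.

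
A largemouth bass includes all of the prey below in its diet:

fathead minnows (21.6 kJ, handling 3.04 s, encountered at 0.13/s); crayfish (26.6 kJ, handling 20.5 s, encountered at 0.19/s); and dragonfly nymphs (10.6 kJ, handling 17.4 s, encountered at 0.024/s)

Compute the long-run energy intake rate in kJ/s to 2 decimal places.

1.42 kJ/s

Energy encountered per unit search time: 0.13×21.6 + 0.19×26.6 + 0.024×10.6 = 8.116 kJ/s.
Handling time per unit search time: 0.13×3.04 + 0.19×20.5 + 0.024×17.4 = 4.708.
Rate = 8.116/(1 + 4.708) = 1.422 kJ/s.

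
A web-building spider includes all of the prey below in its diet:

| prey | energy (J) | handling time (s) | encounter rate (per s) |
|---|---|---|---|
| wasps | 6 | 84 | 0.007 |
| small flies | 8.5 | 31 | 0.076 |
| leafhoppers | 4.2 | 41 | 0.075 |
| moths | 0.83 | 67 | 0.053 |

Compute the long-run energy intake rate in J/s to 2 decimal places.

Energy encountered per unit search time: 0.007×6 + 0.076×8.5 + 0.075×4.2 + 0.053×0.83 = 1.047 J/s.
Handling time per unit search time: 0.007×84 + 0.076×31 + 0.075×41 + 0.053×67 = 9.57.
Rate = 1.047/(1 + 9.57) = 0.09905 J/s.

0.10 J/s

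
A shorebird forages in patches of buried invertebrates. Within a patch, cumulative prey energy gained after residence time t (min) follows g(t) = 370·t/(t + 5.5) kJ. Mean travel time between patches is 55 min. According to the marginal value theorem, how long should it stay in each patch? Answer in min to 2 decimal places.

17.39 min

Maximise g(t)/(T+t): set derivative to zero → g'(t)(T+t) = g(t).
g'(t) = 370·5.5/(t + 5.5)². Setting 370·5.5/(t+5.5)² = 370t/[(t+5.5)(55+t)] gives 5.5(55+t) = t(t+5.5), so t² = 5.5×55 = 302.5.
t* = √302.5 = 17.39 min.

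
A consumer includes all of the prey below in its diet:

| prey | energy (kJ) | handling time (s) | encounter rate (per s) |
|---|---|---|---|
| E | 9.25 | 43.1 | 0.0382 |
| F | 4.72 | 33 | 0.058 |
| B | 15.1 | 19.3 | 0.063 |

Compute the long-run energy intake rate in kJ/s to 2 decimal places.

R = Σλ_iE_i / (1 + Σλ_ih_i)
Numerator: 0.0382×9.25 + 0.058×4.72 + 0.063×15.1 = 1.578
Denominator: 1 + 0.0382×43.1 + 0.058×33 + 0.063×19.3 = 5.776
R = 1.578/5.776 = 0.2733 kJ/s

0.27 kJ/s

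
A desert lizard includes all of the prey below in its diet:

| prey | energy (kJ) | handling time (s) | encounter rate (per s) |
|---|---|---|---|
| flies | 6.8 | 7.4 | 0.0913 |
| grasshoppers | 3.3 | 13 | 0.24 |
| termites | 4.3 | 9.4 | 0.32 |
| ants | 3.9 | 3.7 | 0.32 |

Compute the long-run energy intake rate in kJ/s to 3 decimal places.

0.449 kJ/s

R = Σλ_iE_i / (1 + Σλ_ih_i)
Numerator: 0.0913×6.8 + 0.24×3.3 + 0.32×4.3 + 0.32×3.9 = 4.037
Denominator: 1 + 0.0913×7.4 + 0.24×13 + 0.32×9.4 + 0.32×3.7 = 8.988
R = 4.037/8.988 = 0.4492 kJ/s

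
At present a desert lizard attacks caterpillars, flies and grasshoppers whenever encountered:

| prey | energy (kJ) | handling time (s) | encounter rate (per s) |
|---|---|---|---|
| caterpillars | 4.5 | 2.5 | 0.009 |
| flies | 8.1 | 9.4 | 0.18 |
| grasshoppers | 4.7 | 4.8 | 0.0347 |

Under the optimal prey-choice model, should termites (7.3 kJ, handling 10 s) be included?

Current rate: (0.009×4.5 + 0.18×8.1 + 0.0347×4.7)/(1 + 0.009×2.5 + 0.18×9.4 + 0.0347×4.8) = 0.5767 kJ/s.
termites: E/h = 7.3/10 = 0.73 kJ/s.
Since 0.73 > R, including termites increases the long-run rate.

Yes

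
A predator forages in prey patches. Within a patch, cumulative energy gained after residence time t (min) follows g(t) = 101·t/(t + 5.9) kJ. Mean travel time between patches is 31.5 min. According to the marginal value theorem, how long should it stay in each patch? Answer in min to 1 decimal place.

Maximise g(t)/(T+t): set derivative to zero → g'(t)(T+t) = g(t).
g'(t) = 101·5.9/(t + 5.9)². Setting 101·5.9/(t+5.9)² = 101t/[(t+5.9)(31.5+t)] gives 5.9(31.5+t) = t(t+5.9), so t² = 5.9×31.5 = 185.9.
t* = √185.9 = 13.63 min.

13.6 min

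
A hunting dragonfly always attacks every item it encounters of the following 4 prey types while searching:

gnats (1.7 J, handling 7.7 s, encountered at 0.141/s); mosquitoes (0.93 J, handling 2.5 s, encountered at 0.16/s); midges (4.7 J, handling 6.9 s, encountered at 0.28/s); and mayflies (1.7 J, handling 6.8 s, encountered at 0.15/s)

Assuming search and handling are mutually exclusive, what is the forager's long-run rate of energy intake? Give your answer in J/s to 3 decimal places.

0.360 J/s

R = (0.141×1.7 + 0.16×0.93 + 0.28×4.7 + 0.15×1.7) / (1 + 0.141×7.7 + 0.16×2.5 + 0.28×6.9 + 0.15×6.8) = 1.96/5.438 = 0.3604 J/s.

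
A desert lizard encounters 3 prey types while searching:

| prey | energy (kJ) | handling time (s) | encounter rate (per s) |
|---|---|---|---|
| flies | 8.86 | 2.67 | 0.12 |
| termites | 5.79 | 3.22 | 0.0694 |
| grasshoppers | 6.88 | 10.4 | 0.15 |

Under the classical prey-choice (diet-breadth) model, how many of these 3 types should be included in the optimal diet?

Rank by E/h (kJ/s): flies 3.32, termites 1.8, grasshoppers 0.662. Include each in turn until the next type's E/h falls below the running intake rate.
Rate on top 1: 0.8052. termites: 1.8 > 0.8052 → include.
Rate on top 2: 0.9489. grasshoppers: 0.662 < 0.9489 → exclude; stop.
Optimal diet: flies, termites — 2 of 3 types.

2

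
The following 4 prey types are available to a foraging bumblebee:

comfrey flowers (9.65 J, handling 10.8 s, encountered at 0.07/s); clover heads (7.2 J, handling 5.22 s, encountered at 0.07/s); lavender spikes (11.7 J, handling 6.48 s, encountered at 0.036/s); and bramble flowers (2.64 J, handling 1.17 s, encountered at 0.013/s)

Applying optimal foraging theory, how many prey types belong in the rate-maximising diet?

Rank by E/h (J/s): bramble flowers 2.26, lavender spikes 1.81, clover heads 1.38, comfrey flowers 0.894. Include each in turn until the next type's E/h falls below the running intake rate.
Rate on top 1: 0.03381. lavender spikes: 1.81 > 0.03381 → include.
Rate on top 2: 0.3649. clover heads: 1.38 > 0.3649 → include.
Rate on top 3: 0.5945. comfrey flowers: 0.894 > 0.5945 → include.
Optimal diet: bramble flowers, lavender spikes, clover heads, comfrey flowers — 4 of 4 types.

4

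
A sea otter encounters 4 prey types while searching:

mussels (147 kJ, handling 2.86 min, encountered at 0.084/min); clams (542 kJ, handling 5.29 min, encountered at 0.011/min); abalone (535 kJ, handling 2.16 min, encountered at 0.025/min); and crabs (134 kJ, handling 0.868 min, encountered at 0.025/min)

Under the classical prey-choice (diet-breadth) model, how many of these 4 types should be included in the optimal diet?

4

E/h in descending order: abalone 248, crabs 154, clams 102, mussels 51.4 kJ/min. The optimal diet is the largest prefix of this list for which every included type satisfies E_i/h_i > R on the types above it.
Rate on top 1: 12.69. crabs: 154 > 12.69 → include.
Rate on top 2: 15.55. clams: 102 > 15.55 → include.
Rate on top 3: 20.01. mussels: 51.4 > 20.01 → include.
Optimal diet: abalone, crabs, clams, mussels — 4 of 4 types.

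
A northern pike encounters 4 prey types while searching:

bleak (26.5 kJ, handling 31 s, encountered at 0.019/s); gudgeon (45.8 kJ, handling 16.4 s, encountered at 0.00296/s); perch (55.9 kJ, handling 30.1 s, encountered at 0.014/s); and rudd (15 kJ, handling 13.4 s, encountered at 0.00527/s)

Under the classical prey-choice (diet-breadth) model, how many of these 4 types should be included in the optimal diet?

Rank by E/h (kJ/s): gudgeon 2.79, perch 1.86, rudd 1.12, bleak 0.855. Include each in turn until the next type's E/h falls below the running intake rate.
Rate on top 1: 0.1293. perch: 1.86 > 0.1293 → include.
Rate on top 2: 0.6246. rudd: 1.12 > 0.6246 → include.
Rate on top 3: 0.6473. bleak: 0.855 > 0.6473 → include.
Optimal diet: gudgeon, perch, rudd, bleak — 4 of 4 types.

4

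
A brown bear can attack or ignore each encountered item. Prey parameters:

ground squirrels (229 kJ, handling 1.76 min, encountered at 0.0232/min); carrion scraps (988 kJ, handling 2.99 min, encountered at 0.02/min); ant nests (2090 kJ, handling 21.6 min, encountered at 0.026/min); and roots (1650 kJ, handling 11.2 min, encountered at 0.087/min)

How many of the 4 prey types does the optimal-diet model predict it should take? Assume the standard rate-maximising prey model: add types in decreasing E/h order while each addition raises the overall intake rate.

4

E/h in descending order: carrion scraps 330, roots 147, ground squirrels 130, ant nests 96.8 kJ/min. The optimal diet is the largest prefix of this list for which every included type satisfies E_i/h_i > R on the types above it.
Rate on top 1: 18.65. roots: 147 > 18.65 → include.
Rate on top 2: 80.28. ground squirrels: 130 > 80.28 → include.
Rate on top 3: 81.26. ant nests: 96.8 > 81.26 → include.
Optimal diet: carrion scraps, roots, ground squirrels, ant nests — 4 of 4 types.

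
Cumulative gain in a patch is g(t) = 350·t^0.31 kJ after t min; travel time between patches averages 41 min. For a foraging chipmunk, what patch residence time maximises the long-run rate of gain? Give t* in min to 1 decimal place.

Optimal t* satisfies g'(t*) = g(t*)/(T + t*).
g'(t) = 0.31·350·t^-0.69. Setting 0.31·350·t^-0.69 = 350·t^0.31/(41+t) gives 0.31(41+t) = t, so 0.69·t = 0.31×41.
t* = 0.31×41/0.69 = 18.42 min.

18.4 min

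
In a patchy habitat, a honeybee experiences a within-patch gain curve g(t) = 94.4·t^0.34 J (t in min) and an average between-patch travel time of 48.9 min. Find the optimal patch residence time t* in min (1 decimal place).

Optimal t* satisfies g'(t*) = g(t*)/(T + t*).
g'(t) = 0.34·94.4·t^-0.66. Setting 0.34·94.4·t^-0.66 = 94.4·t^0.34/(48.9+t) gives 0.34(48.9+t) = t, so 0.66·t = 0.34×48.9.
t* = 0.34×48.9/0.66 = 25.19 min.

25.2 min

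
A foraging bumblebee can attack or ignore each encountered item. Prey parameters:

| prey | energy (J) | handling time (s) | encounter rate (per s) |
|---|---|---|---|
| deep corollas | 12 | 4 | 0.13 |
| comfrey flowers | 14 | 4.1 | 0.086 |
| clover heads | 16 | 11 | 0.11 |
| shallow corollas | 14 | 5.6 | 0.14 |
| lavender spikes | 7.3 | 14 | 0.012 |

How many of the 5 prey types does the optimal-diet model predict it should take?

E/h in descending order: comfrey flowers 3.41, deep corollas 3, shallow corollas 2.5, clover heads 1.45, lavender spikes 0.521 J/s. The optimal diet is the largest prefix of this list for which every included type satisfies E_i/h_i > R on the types above it.
Rate on top 1: 0.8901. deep corollas: 3 > 0.8901 → include.
Rate on top 2: 1.476. shallow corollas: 2.5 > 1.476 → include.
Rate on top 3: 1.778. clover heads: 1.45 < 1.778 → exclude; stop.
Optimal diet: comfrey flowers, deep corollas, shallow corollas — 3 of 5 types.

3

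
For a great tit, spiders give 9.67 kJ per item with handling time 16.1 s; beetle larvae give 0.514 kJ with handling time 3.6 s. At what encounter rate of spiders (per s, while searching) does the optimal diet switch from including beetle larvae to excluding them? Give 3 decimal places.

The zero-one rule: include beetle larvae iff E₂/h₂ > λE₁/(1+λh₁). Equality gives the switch point.
λE₁h₂ = E₂ + λE₂h₁ ⇒ λ = E₂/(E₁h₂ − E₂h₁) = 0.514/(34.81 − 8.275) = 0.01937 per s.

0.019 per s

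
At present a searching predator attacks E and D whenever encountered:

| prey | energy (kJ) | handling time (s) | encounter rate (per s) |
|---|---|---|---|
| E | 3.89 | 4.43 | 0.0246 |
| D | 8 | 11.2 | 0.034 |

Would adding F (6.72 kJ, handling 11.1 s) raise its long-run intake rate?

Current rate: (0.0246×3.89 + 0.034×8)/(1 + 0.0246×4.43 + 0.034×11.2) = 0.2468 kJ/s.
F: E/h = 6.72/11.1 = 0.6054 kJ/s.
0.6054 > 0.2468, so adding F raises the average — include it.

Yes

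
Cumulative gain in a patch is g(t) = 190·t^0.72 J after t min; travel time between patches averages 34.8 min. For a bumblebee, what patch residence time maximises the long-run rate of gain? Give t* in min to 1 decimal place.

Maximise g(t)/(T+t): set derivative to zero → g'(t)(T+t) = g(t).
g'(t) = 0.72·190·t^-0.28. Setting 0.72·190·t^-0.28 = 190·t^0.72/(34.8+t) gives 0.72(34.8+t) = t, so 0.28·t = 0.72×34.8.
t* = 0.72×34.8/0.28 = 89.49 min.

89.5 min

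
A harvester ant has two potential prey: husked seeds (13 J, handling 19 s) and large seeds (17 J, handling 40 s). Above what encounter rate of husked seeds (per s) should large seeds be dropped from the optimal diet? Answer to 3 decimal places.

At the threshold, the rate on husked seeds alone equals the profitability of large seeds: λ·13/(1 + λ·19) = 17/40 = 0.425.
Rearranging, λ(13 − 0.425×19) = 0.425, so λ = 0.425/4.925 = 0.08629 per s.

0.086 per s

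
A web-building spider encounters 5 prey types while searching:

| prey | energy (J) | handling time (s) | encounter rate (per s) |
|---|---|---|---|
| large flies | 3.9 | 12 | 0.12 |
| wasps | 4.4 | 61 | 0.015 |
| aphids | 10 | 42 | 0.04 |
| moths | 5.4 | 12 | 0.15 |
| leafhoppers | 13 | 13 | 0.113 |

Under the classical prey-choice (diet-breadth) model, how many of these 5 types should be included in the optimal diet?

Rank by E/h (J/s): leafhoppers 1, moths 0.45, large flies 0.325, aphids 0.238, wasps 0.0721. Include each in turn until the next type's E/h falls below the running intake rate.
Rate on top 1: 0.595. moths: 0.45 < 0.595 → exclude; stop.
Optimal diet: leafhoppers — 1 of 5 types.

1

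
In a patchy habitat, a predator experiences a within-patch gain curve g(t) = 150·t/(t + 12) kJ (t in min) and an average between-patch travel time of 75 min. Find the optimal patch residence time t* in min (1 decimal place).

30.0 min

Optimal t* satisfies g'(t*) = g(t*)/(T + t*).
g'(t) = 150·12/(t + 12)². Setting 150·12/(t+12)² = 150t/[(t+12)(75+t)] gives 12(75+t) = t(t+12), so t² = 12×75 = 900.
t* = √900 = 30 min.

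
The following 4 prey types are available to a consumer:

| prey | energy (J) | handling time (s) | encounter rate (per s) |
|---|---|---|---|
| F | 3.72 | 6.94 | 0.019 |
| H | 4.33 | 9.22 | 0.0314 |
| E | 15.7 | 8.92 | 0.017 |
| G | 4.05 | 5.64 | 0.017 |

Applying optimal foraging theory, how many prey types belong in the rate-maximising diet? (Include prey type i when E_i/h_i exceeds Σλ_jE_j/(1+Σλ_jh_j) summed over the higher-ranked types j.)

4

Rank by E/h (J/s): E 1.76, G 0.718, F 0.536, H 0.47. Include each in turn until the next type's E/h falls below the running intake rate.
Rate on top 1: 0.2318. G: 0.718 > 0.2318 → include.
Rate on top 2: 0.2691. F: 0.536 > 0.2691 → include.
Rate on top 3: 0.2946. H: 0.47 > 0.2946 → include.
Optimal diet: E, G, F, H — 4 of 4 types.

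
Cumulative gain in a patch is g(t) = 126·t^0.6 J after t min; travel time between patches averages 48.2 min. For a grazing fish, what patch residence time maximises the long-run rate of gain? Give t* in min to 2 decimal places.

By the marginal value theorem, leave when the instantaneous gain rate g'(t) equals the habitat-wide average g(t)/(T + t).
g'(t) = 0.6·126·t^-0.4. Setting 0.6·126·t^-0.4 = 126·t^0.6/(48.2+t) gives 0.6(48.2+t) = t, so 0.40·t = 0.6×48.2.
t* = 0.6×48.2/0.40 = 72.3 min.

72.30 min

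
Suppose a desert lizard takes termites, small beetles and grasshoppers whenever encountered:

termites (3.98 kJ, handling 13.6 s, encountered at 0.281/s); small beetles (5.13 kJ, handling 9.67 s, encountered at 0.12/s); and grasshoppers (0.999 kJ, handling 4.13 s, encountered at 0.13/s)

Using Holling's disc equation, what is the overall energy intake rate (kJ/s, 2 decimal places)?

Energy encountered per unit search time: 0.281×3.98 + 0.12×5.13 + 0.13×0.999 = 1.864 kJ/s.
Handling time per unit search time: 0.281×13.6 + 0.12×9.67 + 0.13×4.13 = 5.519.
Rate = 1.864/(1 + 5.519) = 0.2859 kJ/s.

0.29 kJ/s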